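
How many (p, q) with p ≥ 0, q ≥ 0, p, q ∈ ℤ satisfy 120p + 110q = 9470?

gcd(120, 110):
  120 = 1×110 + 10
  110 = 11×10
so gcd(120, 110) = 10.
Back-substitute for Bézout coefficients:
  10 = 120 - 1×110
  ... = 120×(1) + 110×(-1)
Scale by 947: one solution is (947, -947). Reduce p mod 11: (1, 85).
General: p = 1 + 11t, q = 85 - 12t.
p ≥ 0 ⇒ t ≥ 0; q ≥ 0 ⇒ t ≤ 7. So t ∈ [0, 7]: 8 solutions.

8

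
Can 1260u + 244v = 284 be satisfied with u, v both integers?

yes

gcd(1260, 244):
  1260 = 5×244 + 40
  244 = 6×40 + 4
  40 = 10×4
so gcd(1260, 244) = 4.
4 divides 284, so integer solutions exist.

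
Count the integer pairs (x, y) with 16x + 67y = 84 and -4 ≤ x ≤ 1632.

25

gcd(67, 16) = 1.
By Bézout, 16*(21) + 67*(-5) = 1.
Particular solution: (22, -4).
General solution: x = 22 + 67t, y = -4 - 16t for integer t.
-4 ≤ 22 + 67t ≤ 1632 gives t ∈ [0, 24], which is 25 values.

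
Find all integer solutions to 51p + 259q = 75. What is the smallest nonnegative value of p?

gcd(259, 51) = 1  (259 = 5·51 + 4, 51 = 12·4 + 3, 4 = 1·3 + 1, 3 = 3·1).
1 divides 75, so solutions exist.
Back-substituting, 51·(-66) + 259·(13) = 1.
Scale by 75/1 = 75: (p₀, q₀) = (-4950, 975).
General solution: p = -4950 + 259t, q = 975 - 51t for integer t.
p ≥ 0: smallest is -4950 mod 259 = 230 (at t = 20), with q = -45.

230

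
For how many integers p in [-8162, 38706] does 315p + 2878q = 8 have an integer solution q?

17

gcd(2878, 315) = 1  (2878 = 9·315 + 43, 315 = 7·43 + 14, 43 = 3·14 + 1, 14 = 14·1).
Back-substituting, 315·(-201) + 2878·(22) = 1.
Scale by 8: particular solution (-1608, 176); reduce p mod 2878: (1270, -139).
General solution: p = 1270 + 2878t, q = -139 - 315t for integer t.
-8162 ≤ 1270 + 2878t ≤ 38706 gives t ∈ [-3, 13], which is 17 values.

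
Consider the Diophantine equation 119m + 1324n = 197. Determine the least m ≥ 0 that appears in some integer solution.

gcd(1324, 119) = 1.
1 divides 197, so solutions exist.
By Bézout, 119×(-89) + 1324×(8) = 1.
Scale by 197/1 = 197: (m₀, n₀) = (-17533, 1576).
General solution: m = -17533 + 1324t, n = 1576 - 119t for integer t.
m ≥ 0: smallest is -17533 mod 1324 = 1003 (at t = 14), with n = -90.

1003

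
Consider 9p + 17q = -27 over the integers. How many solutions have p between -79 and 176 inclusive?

gcd(17, 9):
  17 = 1×9 + 8
  9 = 1×8 + 1
  8 = 8×1
so gcd(17, 9) = 1.
Back-substitute for Bézout coefficients:
  1 = 9 - 1×8
  ... = 9×(2) + 17×(-1)
Scale by -27: particular solution (-54, 27); reduce p mod 17: (14, -9).
General solution: p = 14 + 17t, q = -9 - 9t for integer t.
-79 ≤ 14 + 17t ≤ 176 gives t ∈ [-5, 9], which is 15 values.

15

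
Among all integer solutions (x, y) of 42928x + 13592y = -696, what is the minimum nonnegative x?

gcd(42928, 13592) = 8  (42928 = 3*13592 + 2152, 13592 = 6*2152 + 680, 2152 = 3*680 + 112, 680 = 6*112 + 8, 112 = 14*8).
8 divides -696, so solutions exist.
Back-substituting, 42928*(-120) + 13592*(379) = 8.
Scale by -696/8 = -87: (x₀, y₀) = (10440, -32973).
General solution: x = 10440 + 1699t, y = -32973 - 5366t for integer t.
x ≥ 0: smallest is 10440 mod 1699 = 246 (at t = -6), with y = -777.

246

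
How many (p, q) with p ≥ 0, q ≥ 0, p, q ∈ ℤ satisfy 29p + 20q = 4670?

gcd(29, 20) = 1  (29 = 1·20 + 9, 20 = 2·9 + 2, 9 = 4·2 + 1, 2 = 2·1).
Back-substituting, 29·(9) + 20·(-13) = 1.
Scale by 4670: one solution is (42030, -60710). Reduce p mod 20: (10, 219).
General: p = 10 + 20t, q = 219 - 29t.
p ≥ 0 ⇒ t ≥ 0; q ≥ 0 ⇒ t ≤ 7. So t ∈ [0, 7]: 8 solutions.

8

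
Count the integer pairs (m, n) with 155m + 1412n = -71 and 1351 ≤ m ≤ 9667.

6

gcd(1412, 155) = 1  (1412 = 9×155 + 17, 155 = 9×17 + 2, 17 = 8×2 + 1, 2 = 2×1).
Back-substituting, 155×(-665) + 1412×(73) = 1.
Scale by -71: particular solution (47215, -5183); reduce m mod 1412: (619, -68).
General solution: m = 619 + 1412t, n = -68 - 155t for integer t.
1351 ≤ 619 + 1412t ≤ 9667 gives t ∈ [1, 6], which is 6 values.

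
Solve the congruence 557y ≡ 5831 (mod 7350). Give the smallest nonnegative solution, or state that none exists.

3283

gcd(7350, 557) = 1  (7350 = 13·557 + 109, 557 = 5·109 + 12, 109 = 9·12 + 1, 12 = 12·1).
1 divides 5831, so solutions exist.
Back-substituting, 557·(-607) + 7350·(46) = 1.
So 557·(-607) ≡ 1 (mod 7350); multiply by 5831: y ≡ -3539417 (mod 7350).
Smallest nonnegative: y = -3539417 mod 7350 = 3283.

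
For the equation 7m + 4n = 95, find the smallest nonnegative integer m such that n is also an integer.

1

gcd(7, 4) = 1.
1 divides 95, so solutions exist.
By Bézout, 7*(-1) + 4*(2) = 1.
Scale by 95/1 = 95: (m₀, n₀) = (-95, 190).
General solution: m = -95 + 4t, n = 190 - 7t for integer t.
m ≥ 0: smallest is -95 mod 4 = 1 (at t = 24), with n = 22.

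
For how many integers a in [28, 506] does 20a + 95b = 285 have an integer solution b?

gcd(95, 20) = 5  (95 = 4*20 + 15, 20 = 1*15 + 5, 15 = 3*5).
Back-substituting, 20*(5) + 95*(-1) = 5.
Scale by 57: particular solution (285, -57); reduce a mod 19: (0, 3).
General solution: a = 0 + 19t, b = 3 - 4t for integer t.
28 ≤ 0 + 19t ≤ 506 gives t ∈ [2, 26], which is 25 values.

25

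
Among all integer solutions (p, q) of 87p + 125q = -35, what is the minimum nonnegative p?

70

gcd(125, 87) = 1  (125 = 1×87 + 38, 87 = 2×38 + 11, 38 = 3×11 + 5, 11 = 2×5 + 1, 5 = 5×1).
1 divides -35, so solutions exist.
Back-substituting, 87×(23) + 125×(-16) = 1.
Scale by -35/1 = -35: (p₀, q₀) = (-805, 560).
General solution: p = -805 + 125t, q = 560 - 87t for integer t.
p ≥ 0: smallest is -805 mod 125 = 70 (at t = 7), with q = -49.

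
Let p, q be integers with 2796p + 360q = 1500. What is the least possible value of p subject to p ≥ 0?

25

gcd(2796, 360):
  2796 = 7*360 + 276
  360 = 1*276 + 84
  276 = 3*84 + 24
  84 = 3*24 + 12
  24 = 2*12
so gcd(2796, 360) = 12.
12 divides 1500, so solutions exist.
Back-substitute for Bézout coefficients:
  12 = 84 - 3*24
  ... = 2796*(-13) + 360*(101)
Scale by 1500/12 = 125: (p₀, q₀) = (-1625, 12625).
General solution: p = -1625 + 30t, q = 12625 - 233t for integer t.
p ≥ 0: smallest is -1625 mod 30 = 25 (at t = 55), with q = -190.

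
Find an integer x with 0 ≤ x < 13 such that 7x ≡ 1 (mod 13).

gcd(13, 7) = 1  (13 = 1×7 + 6, 7 = 1×6 + 1, 6 = 6×1).
Back-substituting, 7×(2) + 13×(-1) = 1.
So 7×2 ≡ 1 (mod 13), and 2 mod 13 = 2.

2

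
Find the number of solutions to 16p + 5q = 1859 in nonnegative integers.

gcd(16, 5) = 1  (16 = 3·5 + 1, 5 = 5·1).
Back-substituting, 16·(1) + 5·(-3) = 1.
Scale by 1859: one solution is (1859, -5577). Reduce p mod 5: (4, 359).
General: p = 4 + 5t, q = 359 - 16t.
p ≥ 0 ⇒ t ≥ 0; q ≥ 0 ⇒ t ≤ 22. So t ∈ [0, 22]: 23 solutions.

23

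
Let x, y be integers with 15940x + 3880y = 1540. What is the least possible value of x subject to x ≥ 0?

133

gcd(15940, 3880) = 20  (15940 = 4*3880 + 420, 3880 = 9*420 + 100, 420 = 4*100 + 20, 100 = 5*20).
20 divides 1540, so solutions exist.
Back-substituting, 15940*(37) + 3880*(-152) = 20.
Scale by 1540/20 = 77: (x₀, y₀) = (2849, -11704).
General solution: x = 2849 + 194t, y = -11704 - 797t for integer t.
x ≥ 0: smallest is 2849 mod 194 = 133 (at t = -14), with y = -546.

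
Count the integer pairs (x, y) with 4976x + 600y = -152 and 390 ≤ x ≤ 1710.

gcd(4976, 600) = 8  (4976 = 8×600 + 176, 600 = 3×176 + 72, 176 = 2×72 + 32, 72 = 2×32 + 8, 32 = 4×8).
Back-substituting, 4976×(-17) + 600×(141) = 8.
Scale by -19: particular solution (323, -2679); reduce x mod 75: (23, -191).
General solution: x = 23 + 75t, y = -191 - 622t for integer t.
390 ≤ 23 + 75t ≤ 1710 gives t ∈ [5, 22], which is 18 values.

18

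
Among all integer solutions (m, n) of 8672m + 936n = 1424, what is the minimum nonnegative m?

85

gcd(8672, 936) = 8  (8672 = 9*936 + 248, 936 = 3*248 + 192, 248 = 1*192 + 56, 192 = 3*56 + 24, 56 = 2*24 + 8, 24 = 3*8).
8 divides 1424, so solutions exist.
Back-substituting, 8672*(34) + 936*(-315) = 8.
Scale by 1424/8 = 178: (m₀, n₀) = (6052, -56070).
General solution: m = 6052 + 117t, n = -56070 - 1084t for integer t.
m ≥ 0: smallest is 6052 mod 117 = 85 (at t = -51), with n = -786.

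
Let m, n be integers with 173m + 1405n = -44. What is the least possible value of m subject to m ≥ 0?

552

gcd(1405, 173):
  1405 = 8·173 + 21
  173 = 8·21 + 5
  21 = 4·5 + 1
  5 = 5·1
so gcd(1405, 173) = 1.
1 divides -44, so solutions exist.
Back-substitute for Bézout coefficients:
  1 = 21 - 4·5
  ... = 173·(-268) + 1405·(33)
Scale by -44/1 = -44: (m₀, n₀) = (11792, -1452).
General solution: m = 11792 + 1405t, n = -1452 - 173t for integer t.
m ≥ 0: smallest is 11792 mod 1405 = 552 (at t = -8), with n = -68.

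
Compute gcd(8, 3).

1

gcd(8, 3):
  8 = 2*3 + 2
  3 = 1*2 + 1
  2 = 2*1
so gcd(8, 3) = 1.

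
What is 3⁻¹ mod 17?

6

gcd(17, 3):
  17 = 5·3 + 2
  3 = 1·2 + 1
  2 = 2·1
so gcd(17, 3) = 1.
Back-substitute for Bézout coefficients:
  1 = 3 - 1·2
  ... = 3·(6) + 17·(-1)
So 3·6 ≡ 1 (mod 17), and 6 mod 17 = 6.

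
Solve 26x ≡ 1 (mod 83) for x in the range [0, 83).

16

gcd(83, 26):
  83 = 3*26 + 5
  26 = 5*5 + 1
  5 = 5*1
so gcd(83, 26) = 1.
Back-substitute for Bézout coefficients:
  1 = 26 - 5*5
  ... = 26*(16) + 83*(-5)
So 26*16 ≡ 1 (mod 83), and 16 mod 83 = 16.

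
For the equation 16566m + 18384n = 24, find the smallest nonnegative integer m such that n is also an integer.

gcd(18384, 16566):
  18384 = 1·16566 + 1818
  16566 = 9·1818 + 204
  1818 = 8·204 + 186
  204 = 1·186 + 18
  186 = 10·18 + 6
  18 = 3·6
so gcd(18384, 16566) = 6.
6 divides 24, so solutions exist.
Back-substitute for Bézout coefficients:
  6 = 186 - 10·18
  ... = 16566·(-991) + 18384·(893)
Scale by 24/6 = 4: (m₀, n₀) = (-3964, 3572).
General solution: m = -3964 + 3064t, n = 3572 - 2761t for integer t.
m ≥ 0: smallest is -3964 mod 3064 = 2164 (at t = 2), with n = -1950.

2164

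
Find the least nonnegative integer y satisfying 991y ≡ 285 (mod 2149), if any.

640

gcd(2149, 991) = 1.
1 divides 285, so solutions exist.
By Bézout, 991*(-978) + 2149*(451) = 1.
So 991*(-978) ≡ 1 (mod 2149); multiply by 285: y ≡ -278730 (mod 2149).
Smallest nonnegative: y = -278730 mod 2149 = 640.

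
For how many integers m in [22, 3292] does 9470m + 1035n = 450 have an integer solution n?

gcd(9470, 1035) = 5.
By Bézout, 9470×(-20) + 1035×(183) = 5.
Particular solution: (63, -576).
General solution: m = 63 + 207t, n = -576 - 1894t for integer t.
22 ≤ 63 + 207t ≤ 3292 gives t ∈ [0, 15], which is 16 values.

16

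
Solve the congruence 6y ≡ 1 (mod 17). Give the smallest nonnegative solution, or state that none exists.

3

gcd(17, 6) = 1.
1 divides 1, so solutions exist.
By Bézout, 6*(3) + 17*(-1) = 1.
So 6*(3) ≡ 1 (mod 17); multiply by 1: y ≡ 3 (mod 17).
Smallest nonnegative: y = 3 mod 17 = 3.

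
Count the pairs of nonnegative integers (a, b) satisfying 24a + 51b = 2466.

6

gcd(51, 24):
  51 = 2×24 + 3
  24 = 8×3
so gcd(51, 24) = 3.
Back-substitute for Bézout coefficients:
  3 = 51 - 2×24
  ... = 24×(-2) + 51×(1)
Scale by 822: one solution is (-1644, 822). Reduce a mod 17: (5, 46).
General: a = 5 + 17t, b = 46 - 8t.
a ≥ 0 ⇒ t ≥ 0; b ≥ 0 ⇒ t ≤ 5. So t ∈ [0, 5]: 6 solutions.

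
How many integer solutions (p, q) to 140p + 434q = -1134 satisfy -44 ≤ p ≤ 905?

31

gcd(434, 140) = 14  (434 = 3*140 + 14, 140 = 10*14).
Back-substituting, 140*(-3) + 434*(1) = 14.
Scale by -81: particular solution (243, -81); reduce p mod 31: (26, -11).
General solution: p = 26 + 31t, q = -11 - 10t for integer t.
-44 ≤ 26 + 31t ≤ 905 gives t ∈ [-2, 28], which is 31 values.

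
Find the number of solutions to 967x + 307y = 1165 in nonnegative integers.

gcd(967, 307) = 1.
By Bézout, 967*(-20) + 307*(63) = 1.
One solution: (32, -97).
General: x = 32 + 307t, y = -97 - 967t.
x ≥ 0 ⇒ t ≥ 0; y ≥ 0 ⇒ t ≤ -1. So t ∈ [0, -1]: 0 solutions.

0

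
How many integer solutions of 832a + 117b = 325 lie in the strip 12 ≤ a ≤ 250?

27

gcd(832, 117):
  832 = 7×117 + 13
  117 = 9×13
so gcd(832, 117) = 13.
Back-substitute for Bézout coefficients:
  13 = 832 - 7×117
  ... = 832×(1) + 117×(-7)
Scale by 25: particular solution (25, -175); reduce a mod 9: (7, -47).
General solution: a = 7 + 9t, b = -47 - 64t for integer t.
12 ≤ 7 + 9t ≤ 250 gives t ∈ [1, 27], which is 27 values.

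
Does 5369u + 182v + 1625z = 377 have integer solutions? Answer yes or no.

yes

gcd(5369, 182) = 91.
gcd(91, 1625) = 13.
13 divides 377, so integer solutions exist.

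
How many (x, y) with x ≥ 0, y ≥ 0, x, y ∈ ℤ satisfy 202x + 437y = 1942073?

22

gcd(437, 202) = 1.
By Bézout, 202*(-106) + 437*(49) = 1.
One solution: (37, 4427).
General: x = 37 + 437t, y = 4427 - 202t.
x ≥ 0 ⇒ t ≥ 0; y ≥ 0 ⇒ t ≤ 21. So t ∈ [0, 21]: 22 solutions.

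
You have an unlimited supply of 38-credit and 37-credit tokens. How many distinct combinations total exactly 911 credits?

Need nonnegative integers with 38j + 37k = 911.
gcd(38, 37) = 1, and 38·(1) + 37·(-1) = 1.
So (j₀, k₀) = (911, -911); general j = 911 + 37t, k = -911 - 38t.
j ≥ 0 ⇒ t ≥ -24; k ≥ 0 ⇒ t ≤ -24. That's 1 value of t.

1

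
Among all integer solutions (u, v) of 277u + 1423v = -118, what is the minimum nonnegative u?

gcd(1423, 277):
  1423 = 5×277 + 38
  277 = 7×38 + 11
  38 = 3×11 + 5
  11 = 2×5 + 1
  5 = 5×1
so gcd(1423, 277) = 1.
1 divides -118, so solutions exist.
Back-substitute for Bézout coefficients:
  1 = 11 - 2×5
  ... = 277×(262) + 1423×(-51)
Scale by -118/1 = -118: (u₀, v₀) = (-30916, 6018).
General solution: u = -30916 + 1423t, v = 6018 - 277t for integer t.
u ≥ 0: smallest is -30916 mod 1423 = 390 (at t = 22), with v = -76.

390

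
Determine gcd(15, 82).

1

gcd(82, 15) = 1  (82 = 5*15 + 7, 15 = 2*7 + 1, 7 = 7*1).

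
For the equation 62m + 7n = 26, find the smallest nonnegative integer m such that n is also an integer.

gcd(62, 7) = 1  (62 = 8·7 + 6, 7 = 1·6 + 1, 6 = 6·1).
1 divides 26, so solutions exist.
Back-substituting, 62·(-1) + 7·(9) = 1.
Scale by 26/1 = 26: (m₀, n₀) = (-26, 234).
General solution: m = -26 + 7t, n = 234 - 62t for integer t.
m ≥ 0: smallest is -26 mod 7 = 2 (at t = 4), with n = -14.

2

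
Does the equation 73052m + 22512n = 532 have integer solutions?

yes

gcd(73052, 22512):
  73052 = 3*22512 + 5516
  22512 = 4*5516 + 448
  5516 = 12*448 + 140
  448 = 3*140 + 28
  140 = 5*28
so gcd(73052, 22512) = 28.
28 divides 532, so integer solutions exist.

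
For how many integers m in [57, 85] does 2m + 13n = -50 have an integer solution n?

gcd(13, 2):
  13 = 6*2 + 1
  2 = 2*1
so gcd(13, 2) = 1.
Back-substitute for Bézout coefficients:
  1 = 13 - 6*2
  ... = 2*(-6) + 13*(1)
Scale by -50: particular solution (300, -50); reduce m mod 13: (1, -4).
General solution: m = 1 + 13t, n = -4 - 2t for integer t.
57 ≤ 1 + 13t ≤ 85 gives t ∈ [5, 6], which is 2 values.

2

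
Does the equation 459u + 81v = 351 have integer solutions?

gcd(459, 81) = 27  (459 = 5*81 + 54, 81 = 1*54 + 27, 54 = 2*27).
27 divides 351, so integer solutions exist.

yes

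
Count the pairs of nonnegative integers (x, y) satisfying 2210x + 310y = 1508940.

22

gcd(2210, 310):
  2210 = 7×310 + 40
  310 = 7×40 + 30
  40 = 1×30 + 10
  30 = 3×10
so gcd(2210, 310) = 10.
Back-substitute for Bézout coefficients:
  10 = 40 - 1×30
  ... = 2210×(8) + 310×(-57)
Scale by 150894: one solution is (1207152, -8600958). Reduce x mod 31: (12, 4782).
General: x = 12 + 31t, y = 4782 - 221t.
x ≥ 0 ⇒ t ≥ 0; y ≥ 0 ⇒ t ≤ 21. So t ∈ [0, 21]: 22 solutions.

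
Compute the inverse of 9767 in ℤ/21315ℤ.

18323

gcd(21315, 9767):
  21315 = 2*9767 + 1781
  9767 = 5*1781 + 862
  1781 = 2*862 + 57
  862 = 15*57 + 7
  57 = 8*7 + 1
  7 = 7*1
so gcd(21315, 9767) = 1.
Back-substitute for Bézout coefficients:
  1 = 57 - 8*7
  ... = 9767*(-2992) + 21315*(1371)
So 9767*-2992 ≡ 1 (mod 21315), and -2992 mod 21315 = 18323.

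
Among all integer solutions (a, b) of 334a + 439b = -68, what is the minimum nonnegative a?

55

gcd(439, 334):
  439 = 1·334 + 105
  334 = 3·105 + 19
  105 = 5·19 + 10
  19 = 1·10 + 9
  10 = 1·9 + 1
  9 = 9·1
so gcd(439, 334) = 1.
1 divides -68, so solutions exist.
Back-substitute for Bézout coefficients:
  1 = 10 - 1·9
  ... = 334·(-46) + 439·(35)
Scale by -68/1 = -68: (a₀, b₀) = (3128, -2380).
General solution: a = 3128 + 439t, b = -2380 - 334t for integer t.
a ≥ 0: smallest is 3128 mod 439 = 55 (at t = -7), with b = -42.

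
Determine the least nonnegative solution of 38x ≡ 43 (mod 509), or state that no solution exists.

gcd(509, 38):
  509 = 13·38 + 15
  38 = 2·15 + 8
  15 = 1·8 + 7
  8 = 1·7 + 1
  7 = 7·1
so gcd(509, 38) = 1.
1 divides 43, so solutions exist.
Back-substitute for Bézout coefficients:
  1 = 8 - 1·7
  ... = 38·(67) + 509·(-5)
So 38·(67) ≡ 1 (mod 509); multiply by 43: x ≡ 2881 (mod 509).
Smallest nonnegative: x = 2881 mod 509 = 336.

336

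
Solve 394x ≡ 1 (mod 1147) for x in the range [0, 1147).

1016

gcd(1147, 394) = 1  (1147 = 2·394 + 359, 394 = 1·359 + 35, 359 = 10·35 + 9, 35 = 3·9 + 8, 9 = 1·8 + 1, 8 = 8·1).
Back-substituting, 394·(-131) + 1147·(45) = 1.
So 394·-131 ≡ 1 (mod 1147), and -131 mod 1147 = 1016.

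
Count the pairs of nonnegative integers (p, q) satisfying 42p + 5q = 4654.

22

gcd(42, 5) = 1  (42 = 8*5 + 2, 5 = 2*2 + 1, 2 = 2*1).
Back-substituting, 42*(-2) + 5*(17) = 1.
Scale by 4654: one solution is (-9308, 79118). Reduce p mod 5: (2, 914).
General: p = 2 + 5t, q = 914 - 42t.
p ≥ 0 ⇒ t ≥ 0; q ≥ 0 ⇒ t ≤ 21. So t ∈ [0, 21]: 22 solutions.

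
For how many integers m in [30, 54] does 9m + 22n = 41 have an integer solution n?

gcd(22, 9) = 1.
By Bézout, 9×(5) + 22×(-2) = 1.
Particular solution: (7, -1).
General solution: m = 7 + 22t, n = -1 - 9t for integer t.
30 ≤ 7 + 22t ≤ 54 gives t ∈ [2, 2], which is 1 value.

1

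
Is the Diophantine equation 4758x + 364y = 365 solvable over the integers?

no

gcd(4758, 364) = 26  (4758 = 13·364 + 26, 364 = 14·26).
26 does not divide 365 (remainder 1), so no integer solutions.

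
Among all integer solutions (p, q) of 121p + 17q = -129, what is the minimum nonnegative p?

gcd(121, 17):
  121 = 7·17 + 2
  17 = 8·2 + 1
  2 = 2·1
so gcd(121, 17) = 1.
1 divides -129, so solutions exist.
Back-substitute for Bézout coefficients:
  1 = 17 - 8·2
  ... = 121·(-8) + 17·(57)
Scale by -129/1 = -129: (p₀, q₀) = (1032, -7353).
General solution: p = 1032 + 17t, q = -7353 - 121t for integer t.
p ≥ 0: smallest is 1032 mod 17 = 12 (at t = -60), with q = -93.

12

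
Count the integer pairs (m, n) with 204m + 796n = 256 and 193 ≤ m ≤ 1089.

5

gcd(796, 204):
  796 = 3×204 + 184
  204 = 1×184 + 20
  184 = 9×20 + 4
  20 = 5×4
so gcd(796, 204) = 4.
Back-substitute for Bézout coefficients:
  4 = 184 - 9×20
  ... = 204×(-39) + 796×(10)
Scale by 64: particular solution (-2496, 640); reduce m mod 199: (91, -23).
General solution: m = 91 + 199t, n = -23 - 51t for integer t.
193 ≤ 91 + 199t ≤ 1089 gives t ∈ [1, 5], which is 5 values.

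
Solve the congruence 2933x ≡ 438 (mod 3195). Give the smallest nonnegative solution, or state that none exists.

gcd(3195, 2933):
  3195 = 1×2933 + 262
  2933 = 11×262 + 51
  262 = 5×51 + 7
  51 = 7×7 + 2
  7 = 3×2 + 1
  2 = 2×1
so gcd(3195, 2933) = 1.
1 divides 438, so solutions exist.
Back-substitute for Bézout coefficients:
  1 = 7 - 3×2
  ... = 2933×(-1378) + 3195×(1265)
So 2933×(-1378) ≡ 1 (mod 3195); multiply by 438: x ≡ -603564 (mod 3195).
Smallest nonnegative: x = -603564 mod 3195 = 291.

291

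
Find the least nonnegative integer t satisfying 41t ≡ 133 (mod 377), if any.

86

gcd(377, 41) = 1  (377 = 9*41 + 8, 41 = 5*8 + 1, 8 = 8*1).
1 divides 133, so solutions exist.
Back-substituting, 41*(46) + 377*(-5) = 1.
So 41*(46) ≡ 1 (mod 377); multiply by 133: t ≡ 6118 (mod 377).
Smallest nonnegative: t = 6118 mod 377 = 86.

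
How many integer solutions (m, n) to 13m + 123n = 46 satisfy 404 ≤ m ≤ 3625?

26

gcd(123, 13) = 1.
By Bézout, 13×(19) + 123×(-2) = 1.
Particular solution: (13, -1).
General solution: m = 13 + 123t, n = -1 - 13t for integer t.
404 ≤ 13 + 123t ≤ 3625 gives t ∈ [4, 29], which is 26 values.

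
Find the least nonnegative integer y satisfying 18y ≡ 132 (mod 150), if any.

gcd(150, 18) = 6.
6 divides 132, so solutions exist.
By Bézout, 18×(-8) + 150×(1) = 6.
So 18×(-8) ≡ 6 (mod 150); multiply by 22: y ≡ -176 (mod 25).
Smallest nonnegative: y = -176 mod 25 = 24.

24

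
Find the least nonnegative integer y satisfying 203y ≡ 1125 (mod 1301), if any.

1204

gcd(1301, 203):
  1301 = 6·203 + 83
  203 = 2·83 + 37
  83 = 2·37 + 9
  37 = 4·9 + 1
  9 = 9·1
so gcd(1301, 203) = 1.
1 divides 1125, so solutions exist.
Back-substitute for Bézout coefficients:
  1 = 37 - 4·9
  ... = 203·(141) + 1301·(-22)
So 203·(141) ≡ 1 (mod 1301); multiply by 1125: y ≡ 158625 (mod 1301).
Smallest nonnegative: y = 158625 mod 1301 = 1204.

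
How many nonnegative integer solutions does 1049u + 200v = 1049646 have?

gcd(1049, 200) = 1.
By Bézout, 1049·(49) + 200·(-257) = 1.
One solution: (54, 4965).
General: u = 54 + 200t, v = 4965 - 1049t.
u ≥ 0 ⇒ t ≥ 0; v ≥ 0 ⇒ t ≤ 4. So t ∈ [0, 4]: 5 solutions.

5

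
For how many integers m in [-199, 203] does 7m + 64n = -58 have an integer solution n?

7

gcd(64, 7):
  64 = 9*7 + 1
  7 = 7*1
so gcd(64, 7) = 1.
Back-substitute for Bézout coefficients:
  1 = 64 - 9*7
  ... = 7*(-9) + 64*(1)
Scale by -58: particular solution (522, -58); reduce m mod 64: (10, -2).
General solution: m = 10 + 64t, n = -2 - 7t for integer t.
-199 ≤ 10 + 64t ≤ 203 gives t ∈ [-3, 3], which is 7 values.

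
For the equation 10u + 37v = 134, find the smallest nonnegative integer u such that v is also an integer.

6

gcd(37, 10):
  37 = 3×10 + 7
  10 = 1×7 + 3
  7 = 2×3 + 1
  3 = 3×1
so gcd(37, 10) = 1.
1 divides 134, so solutions exist.
Back-substitute for Bézout coefficients:
  1 = 7 - 2×3
  ... = 10×(-11) + 37×(3)
Scale by 134/1 = 134: (u₀, v₀) = (-1474, 402).
General solution: u = -1474 + 37t, v = 402 - 10t for integer t.
u ≥ 0: smallest is -1474 mod 37 = 6 (at t = 40), with v = 2.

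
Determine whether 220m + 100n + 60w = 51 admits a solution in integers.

gcd(220, 100) = 20  (220 = 2*100 + 20, 100 = 5*20).
gcd(20, 60) = 20.
20 does not divide 51 (remainder 11), so no integer solutions.

no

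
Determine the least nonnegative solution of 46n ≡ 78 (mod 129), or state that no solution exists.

69

gcd(129, 46) = 1.
1 divides 78, so solutions exist.
By Bézout, 46·(-14) + 129·(5) = 1.
So 46·(-14) ≡ 1 (mod 129); multiply by 78: n ≡ -1092 (mod 129).
Smallest nonnegative: n = -1092 mod 129 = 69.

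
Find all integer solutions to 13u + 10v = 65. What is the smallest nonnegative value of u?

gcd(13, 10) = 1.
1 divides 65, so solutions exist.
By Bézout, 13×(-3) + 10×(4) = 1.
Scale by 65/1 = 65: (u₀, v₀) = (-195, 260).
General solution: u = -195 + 10t, v = 260 - 13t for integer t.
u ≥ 0: smallest is -195 mod 10 = 5 (at t = 20), with v = 0.

5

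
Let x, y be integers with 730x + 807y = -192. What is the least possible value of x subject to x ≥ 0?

537

gcd(807, 730) = 1  (807 = 1*730 + 77, 730 = 9*77 + 37, 77 = 2*37 + 3, 37 = 12*3 + 1, 3 = 3*1).
1 divides -192, so solutions exist.
Back-substituting, 730*(262) + 807*(-237) = 1.
Scale by -192/1 = -192: (x₀, y₀) = (-50304, 45504).
General solution: x = -50304 + 807t, y = 45504 - 730t for integer t.
x ≥ 0: smallest is -50304 mod 807 = 537 (at t = 63), with y = -486.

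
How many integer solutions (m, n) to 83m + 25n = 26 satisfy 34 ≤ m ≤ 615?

23

gcd(83, 25):
  83 = 3*25 + 8
  25 = 3*8 + 1
  8 = 8*1
so gcd(83, 25) = 1.
Back-substitute for Bézout coefficients:
  1 = 25 - 3*8
  ... = 83*(-3) + 25*(10)
Scale by 26: particular solution (-78, 260); reduce m mod 25: (22, -72).
General solution: m = 22 + 25t, n = -72 - 83t for integer t.
34 ≤ 22 + 25t ≤ 615 gives t ∈ [1, 23], which is 23 values.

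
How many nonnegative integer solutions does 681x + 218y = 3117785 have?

21

gcd(681, 218) = 1  (681 = 3·218 + 27, 218 = 8·27 + 2, 27 = 13·2 + 1, 2 = 2·1).
Back-substituting, 681·(105) + 218·(-328) = 1.
Scale by 3117785: one solution is (327367425, -1022633480). Reduce x mod 218: (95, 14005).
General: x = 95 + 218t, y = 14005 - 681t.
x ≥ 0 ⇒ t ≥ 0; y ≥ 0 ⇒ t ≤ 20. So t ∈ [0, 20]: 21 solutions.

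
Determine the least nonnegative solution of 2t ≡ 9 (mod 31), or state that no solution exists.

gcd(31, 2) = 1.
1 divides 9, so solutions exist.
By Bézout, 2×(-15) + 31×(1) = 1.
So 2×(-15) ≡ 1 (mod 31); multiply by 9: t ≡ -135 (mod 31).
Smallest nonnegative: t = -135 mod 31 = 20.

20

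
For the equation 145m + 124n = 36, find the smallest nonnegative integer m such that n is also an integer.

gcd(145, 124):
  145 = 1·124 + 21
  124 = 5·21 + 19
  21 = 1·19 + 2
  19 = 9·2 + 1
  2 = 2·1
so gcd(145, 124) = 1.
1 divides 36, so solutions exist.
Back-substitute for Bézout coefficients:
  1 = 19 - 9·2
  ... = 145·(-59) + 124·(69)
Scale by 36/1 = 36: (m₀, n₀) = (-2124, 2484).
General solution: m = -2124 + 124t, n = 2484 - 145t for integer t.
m ≥ 0: smallest is -2124 mod 124 = 108 (at t = 18), with n = -126.

108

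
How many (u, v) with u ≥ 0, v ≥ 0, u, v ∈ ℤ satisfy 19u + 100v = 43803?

23

gcd(100, 19):
  100 = 5·19 + 5
  19 = 3·5 + 4
  5 = 1·4 + 1
  4 = 4·1
so gcd(100, 19) = 1.
Back-substitute for Bézout coefficients:
  1 = 5 - 1·4
  ... = 19·(-21) + 100·(4)
Scale by 43803: one solution is (-919863, 175212). Reduce u mod 100: (37, 431).
General: u = 37 + 100t, v = 431 - 19t.
u ≥ 0 ⇒ t ≥ 0; v ≥ 0 ⇒ t ≤ 22. So t ∈ [0, 22]: 23 solutions.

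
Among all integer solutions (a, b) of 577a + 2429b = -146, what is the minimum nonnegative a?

gcd(2429, 577):
  2429 = 4·577 + 121
  577 = 4·121 + 93
  121 = 1·93 + 28
  93 = 3·28 + 9
  28 = 3·9 + 1
  9 = 9·1
so gcd(2429, 577) = 1.
1 divides -146, so solutions exist.
Back-substitute for Bézout coefficients:
  1 = 28 - 3·9
  ... = 577·(-261) + 2429·(62)
Scale by -146/1 = -146: (a₀, b₀) = (38106, -9052).
General solution: a = 38106 + 2429t, b = -9052 - 577t for integer t.
a ≥ 0: smallest is 38106 mod 2429 = 1671 (at t = -15), with b = -397.

1671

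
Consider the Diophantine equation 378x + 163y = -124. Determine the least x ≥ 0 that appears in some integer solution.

gcd(378, 163) = 1  (378 = 2×163 + 52, 163 = 3×52 + 7, 52 = 7×7 + 3, 7 = 2×3 + 1, 3 = 3×1).
1 divides -124, so solutions exist.
Back-substituting, 378×(-47) + 163×(109) = 1.
Scale by -124/1 = -124: (x₀, y₀) = (5828, -13516).
General solution: x = 5828 + 163t, y = -13516 - 378t for integer t.
x ≥ 0: smallest is 5828 mod 163 = 123 (at t = -35), with y = -286.

123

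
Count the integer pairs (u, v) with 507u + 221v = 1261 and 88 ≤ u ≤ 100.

0

gcd(507, 221) = 13  (507 = 2·221 + 65, 221 = 3·65 + 26, 65 = 2·26 + 13, 26 = 2·13).
Back-substituting, 507·(7) + 221·(-16) = 13.
Scale by 97: particular solution (679, -1552); reduce u mod 17: (16, -31).
General solution: u = 16 + 17t, v = -31 - 39t for integer t.
88 ≤ 16 + 17t ≤ 100 gives t ∈ [5, 4], which is 0 values.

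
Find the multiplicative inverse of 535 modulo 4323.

3418

gcd(4323, 535) = 1  (4323 = 8·535 + 43, 535 = 12·43 + 19, 43 = 2·19 + 5, 19 = 3·5 + 4, 5 = 1·4 + 1, 4 = 4·1).
Back-substituting, 535·(-905) + 4323·(112) = 1.
So 535·-905 ≡ 1 (mod 4323), and -905 mod 4323 = 3418.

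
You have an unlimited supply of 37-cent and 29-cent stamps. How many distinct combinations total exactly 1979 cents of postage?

Need nonnegative integers with 37j + 29k = 1979.
gcd(37, 29) = 1, and 37·(11) + 29·(-14) = 1.
So (j₀, k₀) = (21769, -27706); general j = 21769 + 29t, k = -27706 - 37t.
j ≥ 0 ⇒ t ≥ -750; k ≥ 0 ⇒ t ≤ -749. That's 2 values of t.

2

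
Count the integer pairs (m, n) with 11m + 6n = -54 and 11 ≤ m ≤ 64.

gcd(11, 6) = 1  (11 = 1×6 + 5, 6 = 1×5 + 1, 5 = 5×1).
Back-substituting, 11×(-1) + 6×(2) = 1.
Scale by -54: particular solution (54, -108); reduce m mod 6: (0, -9).
General solution: m = 0 + 6t, n = -9 - 11t for integer t.
11 ≤ 0 + 6t ≤ 64 gives t ∈ [2, 10], which is 9 values.

9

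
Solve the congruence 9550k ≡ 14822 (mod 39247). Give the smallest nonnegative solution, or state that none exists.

gcd(39247, 9550) = 1.
1 divides 14822, so solutions exist.
By Bézout, 9550×(-12670) + 39247×(3083) = 1.
So 9550×(-12670) ≡ 1 (mod 39247); multiply by 14822: k ≡ -187794740 (mod 39247).
Smallest nonnegative: k = -187794740 mod 39247 = 2155.

2155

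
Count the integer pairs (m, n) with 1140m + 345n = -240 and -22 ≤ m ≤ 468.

gcd(1140, 345):
  1140 = 3×345 + 105
  345 = 3×105 + 30
  105 = 3×30 + 15
  30 = 2×15
so gcd(1140, 345) = 15.
Back-substitute for Bézout coefficients:
  15 = 105 - 3×30
  ... = 1140×(10) + 345×(-33)
Scale by -16: particular solution (-160, 528); reduce m mod 23: (1, -4).
General solution: m = 1 + 23t, n = -4 - 76t for integer t.
-22 ≤ 1 + 23t ≤ 468 gives t ∈ [-1, 20], which is 22 values.

22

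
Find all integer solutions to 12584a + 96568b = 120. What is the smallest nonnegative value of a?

gcd(96568, 12584) = 8.
8 divides 120, so solutions exist.
By Bézout, 12584×(-3906) + 96568×(509) = 8.
Scale by 120/8 = 15: (a₀, b₀) = (-58590, 7635).
General solution: a = -58590 + 12071t, b = 7635 - 1573t for integer t.
a ≥ 0: smallest is -58590 mod 12071 = 1765 (at t = 5), with b = -230.

1765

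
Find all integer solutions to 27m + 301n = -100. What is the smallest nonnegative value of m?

275

gcd(301, 27) = 1.
1 divides -100, so solutions exist.
By Bézout, 27·(-78) + 301·(7) = 1.
Scale by -100/1 = -100: (m₀, n₀) = (7800, -700).
General solution: m = 7800 + 301t, n = -700 - 27t for integer t.
m ≥ 0: smallest is 7800 mod 301 = 275 (at t = -25), with n = -25.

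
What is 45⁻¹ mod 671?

507

gcd(671, 45) = 1  (671 = 14*45 + 41, 45 = 1*41 + 4, 41 = 10*4 + 1, 4 = 4*1).
Back-substituting, 45*(-164) + 671*(11) = 1.
So 45*-164 ≡ 1 (mod 671), and -164 mod 671 = 507.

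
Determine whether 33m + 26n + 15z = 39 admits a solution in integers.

gcd(33, 26) = 1  (33 = 1*26 + 7, 26 = 3*7 + 5, 7 = 1*5 + 2, 5 = 2*2 + 1, 2 = 2*1).
gcd(1, 15) = 1.
1 divides 39, so integer solutions exist.

yes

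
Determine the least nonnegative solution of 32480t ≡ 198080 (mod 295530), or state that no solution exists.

gcd(295530, 32480) = 10.
10 divides 198080, so solutions exist.
By Bézout, 32480·(-6997) + 295530·(769) = 10.
So 32480·(-6997) ≡ 10 (mod 295530); multiply by 19808: t ≡ -138596576 (mod 29553).
Smallest nonnegative: t = -138596576 mod 29553 = 6994.

6994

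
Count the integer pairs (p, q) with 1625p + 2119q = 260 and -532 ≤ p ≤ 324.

gcd(2119, 1625) = 13.
By Bézout, 1625×(30) + 2119×(-23) = 13.
Particular solution: (111, -85).
General solution: p = 111 + 163t, q = -85 - 125t for integer t.
-532 ≤ 111 + 163t ≤ 324 gives t ∈ [-3, 1], which is 5 values.

5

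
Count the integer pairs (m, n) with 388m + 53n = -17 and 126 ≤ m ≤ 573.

gcd(388, 53) = 1  (388 = 7×53 + 17, 53 = 3×17 + 2, 17 = 8×2 + 1, 2 = 2×1).
Back-substituting, 388×(25) + 53×(-183) = 1.
Scale by -17: particular solution (-425, 3111); reduce m mod 53: (52, -381).
General solution: m = 52 + 53t, n = -381 - 388t for integer t.
126 ≤ 52 + 53t ≤ 573 gives t ∈ [2, 9], which is 8 values.

8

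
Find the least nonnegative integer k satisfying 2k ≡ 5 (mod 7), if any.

6

gcd(7, 2) = 1  (7 = 3*2 + 1, 2 = 2*1).
1 divides 5, so solutions exist.
Back-substituting, 2*(-3) + 7*(1) = 1.
So 2*(-3) ≡ 1 (mod 7); multiply by 5: k ≡ -15 (mod 7).
Smallest nonnegative: k = -15 mod 7 = 6.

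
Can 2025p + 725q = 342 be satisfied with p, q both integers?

no

gcd(2025, 725) = 25  (2025 = 2×725 + 575, 725 = 1×575 + 150, 575 = 3×150 + 125, 150 = 1×125 + 25, 125 = 5×25).
25 does not divide 342 (remainder 17), so no integer solutions.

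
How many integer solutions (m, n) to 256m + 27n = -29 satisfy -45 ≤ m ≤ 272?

gcd(256, 27) = 1  (256 = 9×27 + 13, 27 = 2×13 + 1, 13 = 13×1).
Back-substituting, 256×(-2) + 27×(19) = 1.
Scale by -29: particular solution (58, -551); reduce m mod 27: (4, -39).
General solution: m = 4 + 27t, n = -39 - 256t for integer t.
-45 ≤ 4 + 27t ≤ 272 gives t ∈ [-1, 9], which is 11 values.

11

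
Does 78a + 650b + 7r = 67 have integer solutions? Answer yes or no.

gcd(650, 78) = 26.
gcd(26, 7) = 1.
1 divides 67, so integer solutions exist.

yes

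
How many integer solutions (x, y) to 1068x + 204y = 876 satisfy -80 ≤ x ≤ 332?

gcd(1068, 204) = 12.
By Bézout, 1068*(-4) + 204*(21) = 12.
Particular solution: (14, -69).
General solution: x = 14 + 17t, y = -69 - 89t for integer t.
-80 ≤ 14 + 17t ≤ 332 gives t ∈ [-5, 18], which is 24 values.

24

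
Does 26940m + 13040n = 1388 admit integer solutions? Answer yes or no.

gcd(26940, 13040) = 20.
20 does not divide 1388 (remainder 8), so no integer solutions.

no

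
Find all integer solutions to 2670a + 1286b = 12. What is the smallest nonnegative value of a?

gcd(2670, 1286):
  2670 = 2·1286 + 98
  1286 = 13·98 + 12
  98 = 8·12 + 2
  12 = 6·2
so gcd(2670, 1286) = 2.
2 divides 12, so solutions exist.
Back-substitute for Bézout coefficients:
  2 = 98 - 8·12
  ... = 2670·(105) + 1286·(-218)
Scale by 12/2 = 6: (a₀, b₀) = (630, -1308).
General solution: a = 630 + 643t, b = -1308 - 1335t for integer t.
a ≥ 0: smallest is 630 mod 643 = 630 (at t = 0), with b = -1308.

630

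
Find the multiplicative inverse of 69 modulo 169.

gcd(169, 69):
  169 = 2*69 + 31
  69 = 2*31 + 7
  31 = 4*7 + 3
  7 = 2*3 + 1
  3 = 3*1
so gcd(169, 69) = 1.
Back-substitute for Bézout coefficients:
  1 = 7 - 2*3
  ... = 69*(49) + 169*(-20)
So 69*49 ≡ 1 (mod 169), and 49 mod 169 = 49.

49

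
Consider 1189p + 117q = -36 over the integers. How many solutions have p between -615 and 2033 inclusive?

gcd(1189, 117):
  1189 = 10*117 + 19
  117 = 6*19 + 3
  19 = 6*3 + 1
  3 = 3*1
so gcd(1189, 117) = 1.
Back-substitute for Bézout coefficients:
  1 = 19 - 6*3
  ... = 1189*(37) + 117*(-376)
Scale by -36: particular solution (-1332, 13536); reduce p mod 117: (72, -732).
General solution: p = 72 + 117t, q = -732 - 1189t for integer t.
-615 ≤ 72 + 117t ≤ 2033 gives t ∈ [-5, 16], which is 22 values.

22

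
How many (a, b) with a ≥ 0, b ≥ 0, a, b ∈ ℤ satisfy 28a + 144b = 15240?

15

gcd(144, 28):
  144 = 5·28 + 4
  28 = 7·4
so gcd(144, 28) = 4.
Back-substitute for Bézout coefficients:
  4 = 144 - 5·28
  ... = 28·(-5) + 144·(1)
Scale by 3810: one solution is (-19050, 3810). Reduce a mod 36: (30, 100).
General: a = 30 + 36t, b = 100 - 7t.
a ≥ 0 ⇒ t ≥ 0; b ≥ 0 ⇒ t ≤ 14. So t ∈ [0, 14]: 15 solutions.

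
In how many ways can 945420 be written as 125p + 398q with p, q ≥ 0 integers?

19

gcd(398, 125) = 1  (398 = 3·125 + 23, 125 = 5·23 + 10, 23 = 2·10 + 3, 10 = 3·3 + 1, 3 = 3·1).
Back-substituting, 125·(121) + 398·(-38) = 1.
Scale by 945420: one solution is (114395820, -35925960). Reduce p mod 398: (272, 2290).
General: p = 272 + 398t, q = 2290 - 125t.
p ≥ 0 ⇒ t ≥ 0; q ≥ 0 ⇒ t ≤ 18. So t ∈ [0, 18]: 19 solutions.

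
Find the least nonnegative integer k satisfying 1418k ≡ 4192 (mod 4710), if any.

gcd(4710, 1418) = 2.
2 divides 4192, so solutions exist.
By Bézout, 1418*(754) + 4710*(-227) = 2.
So 1418*(754) ≡ 2 (mod 4710); multiply by 2096: k ≡ 1580384 (mod 2355).
Smallest nonnegative: k = 1580384 mod 2355 = 179.

179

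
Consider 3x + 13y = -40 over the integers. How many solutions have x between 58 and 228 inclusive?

13

gcd(13, 3) = 1  (13 = 4·3 + 1, 3 = 3·1).
Back-substituting, 3·(-4) + 13·(1) = 1.
Scale by -40: particular solution (160, -40); reduce x mod 13: (4, -4).
General solution: x = 4 + 13t, y = -4 - 3t for integer t.
58 ≤ 4 + 13t ≤ 228 gives t ∈ [5, 17], which is 13 values.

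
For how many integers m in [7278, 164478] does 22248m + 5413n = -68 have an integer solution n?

gcd(22248, 5413) = 1.
By Bézout, 22248·(-663) + 5413·(2725) = 1.
Particular solution: (1780, -7316).
General solution: m = 1780 + 5413t, n = -7316 - 22248t for integer t.
7278 ≤ 1780 + 5413t ≤ 164478 gives t ∈ [2, 30], which is 29 values.

29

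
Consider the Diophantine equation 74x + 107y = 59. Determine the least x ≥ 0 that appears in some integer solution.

gcd(107, 74) = 1  (107 = 1×74 + 33, 74 = 2×33 + 8, 33 = 4×8 + 1, 8 = 8×1).
1 divides 59, so solutions exist.
Back-substituting, 74×(-13) + 107×(9) = 1.
Scale by 59/1 = 59: (x₀, y₀) = (-767, 531).
General solution: x = -767 + 107t, y = 531 - 74t for integer t.
x ≥ 0: smallest is -767 mod 107 = 89 (at t = 8), with y = -61.

89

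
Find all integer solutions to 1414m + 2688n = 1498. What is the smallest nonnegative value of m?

79

gcd(2688, 1414):
  2688 = 1·1414 + 1274
  1414 = 1·1274 + 140
  1274 = 9·140 + 14
  140 = 10·14
so gcd(2688, 1414) = 14.
14 divides 1498, so solutions exist.
Back-substitute for Bézout coefficients:
  14 = 1274 - 9·140
  ... = 1414·(-19) + 2688·(10)
Scale by 1498/14 = 107: (m₀, n₀) = (-2033, 1070).
General solution: m = -2033 + 192t, n = 1070 - 101t for integer t.
m ≥ 0: smallest is -2033 mod 192 = 79 (at t = 11), with n = -41.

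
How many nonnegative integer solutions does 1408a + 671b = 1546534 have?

gcd(1408, 671) = 11  (1408 = 2·671 + 66, 671 = 10·66 + 11, 66 = 6·11).
Back-substituting, 1408·(-10) + 671·(21) = 11.
Scale by 140594: one solution is (-1405940, 2952474). Reduce a mod 61: (49, 2202).
General: a = 49 + 61t, b = 2202 - 128t.
a ≥ 0 ⇒ t ≥ 0; b ≥ 0 ⇒ t ≤ 17. So t ∈ [0, 17]: 18 solutions.

18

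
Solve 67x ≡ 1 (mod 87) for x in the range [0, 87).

gcd(87, 67) = 1  (87 = 1·67 + 20, 67 = 3·20 + 7, 20 = 2·7 + 6, 7 = 1·6 + 1, 6 = 6·1).
Back-substituting, 67·(13) + 87·(-10) = 1.
So 67·13 ≡ 1 (mod 87), and 13 mod 87 = 13.

13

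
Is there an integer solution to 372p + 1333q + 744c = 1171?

no

gcd(1333, 372) = 31  (1333 = 3·372 + 217, 372 = 1·217 + 155, 217 = 1·155 + 62, 155 = 2·62 + 31, 62 = 2·31).
gcd(31, 744) = 31.
31 does not divide 1171 (remainder 24), so no integer solutions.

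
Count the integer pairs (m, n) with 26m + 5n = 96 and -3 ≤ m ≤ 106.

22

gcd(26, 5):
  26 = 5·5 + 1
  5 = 5·1
so gcd(26, 5) = 1.
Back-substitute for Bézout coefficients:
  1 = 26 - 5·5
  ... = 26·(1) + 5·(-5)
Scale by 96: particular solution (96, -480); reduce m mod 5: (1, 14).
General solution: m = 1 + 5t, n = 14 - 26t for integer t.
-3 ≤ 1 + 5t ≤ 106 gives t ∈ [0, 21], which is 22 values.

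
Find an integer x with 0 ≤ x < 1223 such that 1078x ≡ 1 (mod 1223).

1029

gcd(1223, 1078) = 1.
By Bézout, 1078*(-194) + 1223*(171) = 1.
So 1078*-194 ≡ 1 (mod 1223), and -194 mod 1223 = 1029.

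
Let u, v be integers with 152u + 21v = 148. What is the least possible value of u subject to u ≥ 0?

gcd(152, 21):
  152 = 7·21 + 5
  21 = 4·5 + 1
  5 = 5·1
so gcd(152, 21) = 1.
1 divides 148, so solutions exist.
Back-substitute for Bézout coefficients:
  1 = 21 - 4·5
  ... = 152·(-4) + 21·(29)
Scale by 148/1 = 148: (u₀, v₀) = (-592, 4292).
General solution: u = -592 + 21t, v = 4292 - 152t for integer t.
u ≥ 0: smallest is -592 mod 21 = 17 (at t = 29), with v = -116.

17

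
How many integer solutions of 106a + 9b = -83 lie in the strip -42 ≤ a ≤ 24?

gcd(106, 9) = 1  (106 = 11×9 + 7, 9 = 1×7 + 2, 7 = 3×2 + 1, 2 = 2×1).
Back-substituting, 106×(4) + 9×(-47) = 1.
Scale by -83: particular solution (-332, 3901); reduce a mod 9: (1, -21).
General solution: a = 1 + 9t, b = -21 - 106t for integer t.
-42 ≤ 1 + 9t ≤ 24 gives t ∈ [-4, 2], which is 7 values.

7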